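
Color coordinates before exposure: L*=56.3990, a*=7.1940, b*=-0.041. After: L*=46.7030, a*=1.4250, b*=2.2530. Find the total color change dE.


dL = -9.6960, da = -5.7690, db = 2.2940
dE = sqrt((-9.6960)^2 + (-5.7690)^2 + 2.2940^2) = 11.5133


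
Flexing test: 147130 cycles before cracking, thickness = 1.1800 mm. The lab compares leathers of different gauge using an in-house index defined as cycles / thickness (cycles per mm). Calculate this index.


Formula: Index = cycles / thickness
Substituting: Index = 147130 / 1.1800
Result: 124686.4407 cycles/mm


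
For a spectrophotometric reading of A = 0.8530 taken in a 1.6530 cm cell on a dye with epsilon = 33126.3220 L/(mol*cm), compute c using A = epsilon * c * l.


Formula: c = A / (epsilon * l)
Substituting: c = 0.8530 / (33126.3220 * 1.6530)
Result: 1.5578e-05 mol/L


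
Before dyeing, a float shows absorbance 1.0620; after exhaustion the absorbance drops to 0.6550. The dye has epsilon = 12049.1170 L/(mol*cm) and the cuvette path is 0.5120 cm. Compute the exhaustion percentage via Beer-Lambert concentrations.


c_initial = A_i / (epsilon * l) = 1.0620 / (12049.1170 * 0.5120) = 1.7215e-04 mol/L
c_final = A_f / (epsilon * l) = 0.6550 / (12049.1170 * 0.5120) = 1.0617e-04 mol/L
Exhaustion = (c_initial - c_final) / c_initial * 100 = (1.7215e-04 - 1.0617e-04) / 1.7215e-04 * 100 = 38.3239 %


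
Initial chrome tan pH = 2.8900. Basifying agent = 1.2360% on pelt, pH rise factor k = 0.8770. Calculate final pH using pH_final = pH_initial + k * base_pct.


Formula: pH_final = pH_initial + k * base_pct
Substituting: pH_final = 2.8900 + 0.8770 * 1.2360
Result: 3.9740


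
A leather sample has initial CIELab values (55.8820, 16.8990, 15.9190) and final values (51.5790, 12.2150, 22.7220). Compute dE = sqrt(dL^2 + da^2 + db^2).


dL = -4.3030, da = -4.6840, db = 6.8030
dE = sqrt((-4.3030)^2 + (-4.6840)^2 + 6.8030^2) = 9.3132


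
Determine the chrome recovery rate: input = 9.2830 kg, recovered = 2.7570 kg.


Formula: Recovery = recovered / input * 100
Substituting: Recovery = 2.7570 / 9.2830 * 100
Result: 29.6995 %


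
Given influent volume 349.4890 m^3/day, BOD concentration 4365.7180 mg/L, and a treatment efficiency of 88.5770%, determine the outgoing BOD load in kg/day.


Load_in = volume * conc / 1000 = 349.4890 * 4365.7180 / 1000 = 1525.7704 kg/day
Removed = Load_in * eff / 100 = 1525.7704 * 88.5770 / 100 = 1351.4817 kg/day
Load_out = Load_in - Removed = 1525.7704 - 1351.4817 = 174.2888 kg/day


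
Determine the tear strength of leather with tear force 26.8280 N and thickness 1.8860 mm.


Formula: Tear strength = force / thickness
Substituting: Tear strength = 26.8280 / 1.8860
Result: 14.2248 N/mm


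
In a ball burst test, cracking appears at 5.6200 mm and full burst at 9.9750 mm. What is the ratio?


Formula: Ratio = crack / burst
Substituting: Ratio = 5.6200 / 9.9750
Result: 0.5634


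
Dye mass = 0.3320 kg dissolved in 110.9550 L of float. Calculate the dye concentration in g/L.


Formula: Conc = dye_mass(kg) / volume(L) * 1000
Substituting: Conc = 0.3320 / 110.9550 * 1000
Result: 2.9922 g/L


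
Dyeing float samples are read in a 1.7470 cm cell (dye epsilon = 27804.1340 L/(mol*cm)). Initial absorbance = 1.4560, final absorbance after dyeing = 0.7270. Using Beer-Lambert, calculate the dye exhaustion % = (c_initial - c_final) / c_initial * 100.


c_initial = A_i / (epsilon * l) = 1.4560 / (27804.1340 * 1.7470) = 2.9975e-05 mol/L
c_final = A_f / (epsilon * l) = 0.7270 / (27804.1340 * 1.7470) = 1.4967e-05 mol/L
Exhaustion = (c_initial - c_final) / c_initial * 100 = (2.9975e-05 - 1.4967e-05) / 2.9975e-05 * 100 = 50.0687 %


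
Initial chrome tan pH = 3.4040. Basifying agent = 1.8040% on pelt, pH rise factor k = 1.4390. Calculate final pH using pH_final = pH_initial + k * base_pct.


Formula: pH_final = pH_initial + k * base_pct
Substituting: pH_final = 3.4040 + 1.4390 * 1.8040
Result: 6.0000


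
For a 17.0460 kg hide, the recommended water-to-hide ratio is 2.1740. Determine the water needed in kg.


Formula: Water = hide_weight * ratio
Substituting: Water = 17.0460 * 2.1740
Result: 37.0580 kg


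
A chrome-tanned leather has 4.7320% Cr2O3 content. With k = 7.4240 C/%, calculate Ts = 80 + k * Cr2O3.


Formula: Ts = 80 + k * Cr2O3
Substituting: Ts = 80 + 7.4240 * 4.7320
Result: 115.1304 C


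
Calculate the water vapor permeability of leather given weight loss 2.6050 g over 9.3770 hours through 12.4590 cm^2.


Formula: WVP = loss / (area * time)
Substituting: WVP = 2.6050 / (12.4590 * 9.3770)
Result: 0.0222977 g/(cm^2*hr)


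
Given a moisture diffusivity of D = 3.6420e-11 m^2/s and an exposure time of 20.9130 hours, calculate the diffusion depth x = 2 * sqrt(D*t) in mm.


t = 20.9130 hr * 3600 = 75286.8000 s
D * t = 3.6420e-11 * 75286.8000 = 2.7419e-06
x = 2 * sqrt(D*t) = 2 * sqrt(2.7419e-06) = 0.00331176 m = 3.3118 mm


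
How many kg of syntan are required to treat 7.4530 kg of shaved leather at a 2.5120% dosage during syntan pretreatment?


Formula: Syntan = substrate * pct / 100
Substituting: Syntan = 7.4530 * 2.5120 / 100
Result: 0.1872 kg


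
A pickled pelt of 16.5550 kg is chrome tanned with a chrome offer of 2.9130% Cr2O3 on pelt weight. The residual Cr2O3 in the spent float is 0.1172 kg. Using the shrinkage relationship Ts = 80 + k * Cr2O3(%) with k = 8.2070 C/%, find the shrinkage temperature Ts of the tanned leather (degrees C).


Offered = pelt * offer_pct / 100 = 16.5550 * 2.9130 / 100 = 0.4822 kg
Uptake = offered - residual = 0.4822 - 0.1172 = 0.3650 kg
Cr2O3% on pelt = uptake / pelt * 100 = 0.3650 / 16.5550 * 100 = 2.2051 %
Ts = 80 + k * Cr2O3% = 80 + 8.2070 * 2.2051 = 98.0969 C


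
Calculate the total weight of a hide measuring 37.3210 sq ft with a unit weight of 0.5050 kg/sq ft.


Formula: Weight = area * weight_per_sqft
Substituting: Weight = 37.3210 * 0.5050
Result: 18.8471 kg


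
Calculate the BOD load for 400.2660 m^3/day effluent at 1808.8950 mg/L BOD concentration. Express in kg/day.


Formula: BOD_load = volume * conc / 1000
Substituting: BOD_load = 400.2660 * 1808.8950 / 1000
Result: 724.0392 kg/day


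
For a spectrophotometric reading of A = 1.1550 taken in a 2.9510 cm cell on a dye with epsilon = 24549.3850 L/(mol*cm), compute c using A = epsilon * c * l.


Formula: c = A / (epsilon * l)
Substituting: c = 1.1550 / (24549.3850 * 2.9510)
Result: 1.5943e-05 mol/L


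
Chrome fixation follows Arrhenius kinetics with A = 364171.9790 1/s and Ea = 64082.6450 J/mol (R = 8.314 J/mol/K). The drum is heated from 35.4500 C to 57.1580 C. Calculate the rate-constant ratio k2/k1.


T1 = 35.4500 + 273.15 = 308.6000 K; T2 = 57.1580 + 273.15 = 330.3080 K
k1 = A * exp(-Ea/(R*T1)) = 364171.9790 * exp(-64082.6450/(8.314*308.6000)) = 5.1770e-06 1/s
k2 = A * exp(-Ea/(R*T2)) = 364171.9790 * exp(-64082.6450/(8.314*330.3080)) = 2.6728e-05 1/s
k2/k1 = 2.6728e-05 / 5.1770e-06 = 5.1628


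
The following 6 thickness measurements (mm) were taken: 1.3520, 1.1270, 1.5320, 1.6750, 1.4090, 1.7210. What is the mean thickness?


Formula: Average = sum / n
Substituting: Average = 8.8160 / 6
Result: 1.4693 mm


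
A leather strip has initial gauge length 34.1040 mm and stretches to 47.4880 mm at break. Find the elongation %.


Formula: Elongation = (Lf - L0) / L0 * 100
Substituting: Elongation = (47.4880 - 34.1040) / 34.1040 * 100
Result: 39.2447 %


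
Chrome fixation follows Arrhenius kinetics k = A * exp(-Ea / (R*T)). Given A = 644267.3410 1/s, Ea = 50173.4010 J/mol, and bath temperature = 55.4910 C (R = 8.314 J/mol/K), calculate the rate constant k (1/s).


T_K = T_C + 273.15 = 55.4910 + 273.15 = 328.6410 K
exponent = -Ea / (R * T_K) = -50173.4010 / (8.314 * 328.6410) = -18.3629
k = A * exp(exponent) = 644267.3410 * exp(-18.3629) = 0.00682575 1/s


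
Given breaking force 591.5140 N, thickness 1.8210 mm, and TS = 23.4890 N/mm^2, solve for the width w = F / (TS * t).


Formula: w = F / (TS * t)
Substituting: w = 591.5140 / (23.4890 * 1.8210)
Result: 13.8290 mm


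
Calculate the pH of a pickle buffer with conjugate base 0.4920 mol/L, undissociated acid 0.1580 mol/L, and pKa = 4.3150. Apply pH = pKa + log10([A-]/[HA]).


ratio = [A-] / [HA] = 0.4920 / 0.1580 = 3.1139
log10(ratio) = 0.4933
pH = pKa + log10(ratio) = 4.3150 + 0.4933 = 4.8083


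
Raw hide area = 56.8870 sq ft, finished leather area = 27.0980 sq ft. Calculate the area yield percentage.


Formula: Yield = finished / raw * 100
Substituting: Yield = 27.0980 / 56.8870 * 100
Result: 47.6348 %


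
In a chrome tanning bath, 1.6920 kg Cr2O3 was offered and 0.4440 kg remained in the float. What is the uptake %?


Formula: Uptake = (offered - residual) / offered * 100
Substituting: Uptake = (1.6920 - 0.4440) / 1.6920 * 100
Result: 73.7589 %


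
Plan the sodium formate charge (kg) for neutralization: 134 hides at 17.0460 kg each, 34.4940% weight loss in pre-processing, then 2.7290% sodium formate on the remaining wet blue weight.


Total_raw = N * avg_wt = 134 * 17.0460 = 2284.1640 kg
Substrate = Total_raw * (1 - loss/100) = 2284.1640 * (1 - 34.4940/100) = 1496.2645 kg
Neutralizer = Substrate * pct / 100 = 1496.2645 * 2.7290 / 100 = 40.8331 kg


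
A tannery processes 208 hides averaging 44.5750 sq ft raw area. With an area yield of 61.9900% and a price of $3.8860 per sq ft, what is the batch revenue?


Raw_total = N * avg_area = 208 * 44.5750 = 9271.6000 sq ft
Finished = Raw_total * yield / 100 = 9271.6000 * 61.9900 / 100 = 5747.4648 sq ft
Value = Finished * price = 5747.4648 * 3.8860 = 22334.6484 $


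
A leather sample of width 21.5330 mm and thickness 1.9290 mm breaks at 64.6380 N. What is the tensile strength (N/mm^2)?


Formula: TS = force / (width * thickness)
Substituting: TS = 64.6380 / (21.5330 * 1.9290)
Result: 1.5561 N/mm^2


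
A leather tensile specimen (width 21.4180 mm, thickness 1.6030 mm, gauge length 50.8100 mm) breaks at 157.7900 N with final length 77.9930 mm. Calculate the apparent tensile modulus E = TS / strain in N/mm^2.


TS = F / (w * t) = 157.7900 / (21.4180 * 1.6030) = 4.5959 N/mm^2
strain = (Lf - L0) / L0 = (77.9930 - 50.8100) / 50.8100 = 0.5350
E = TS / strain = 4.5959 / 0.5350 = 8.5905 N/mm^2


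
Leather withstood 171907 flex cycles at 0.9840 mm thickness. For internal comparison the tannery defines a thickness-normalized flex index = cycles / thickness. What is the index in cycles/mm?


Formula: Index = cycles / thickness
Substituting: Index = 171907 / 0.9840
Result: 174702.2358 cycles/mm


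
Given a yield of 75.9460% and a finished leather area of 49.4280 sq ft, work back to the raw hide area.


Formula: raw = finished * 100 / yield
Substituting: raw = 49.4280 * 100 / 75.9460
Result: 65.0831 sq ft


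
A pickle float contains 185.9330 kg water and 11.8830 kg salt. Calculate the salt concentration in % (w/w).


Formula: Conc = salt / (water + salt) * 100
Substituting: Conc = 11.8830 / (185.9330 + 11.8830) * 100
Result: 6.0071 %


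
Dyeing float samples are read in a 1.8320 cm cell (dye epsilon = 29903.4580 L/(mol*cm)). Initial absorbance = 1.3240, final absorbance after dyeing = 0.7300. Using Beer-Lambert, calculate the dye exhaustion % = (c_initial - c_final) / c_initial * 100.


c_initial = A_i / (epsilon * l) = 1.3240 / (29903.4580 * 1.8320) = 2.4168e-05 mol/L
c_final = A_f / (epsilon * l) = 0.7300 / (29903.4580 * 1.8320) = 1.3325e-05 mol/L
Exhaustion = (c_initial - c_final) / c_initial * 100 = (2.4168e-05 - 1.3325e-05) / 2.4168e-05 * 100 = 44.8640 %


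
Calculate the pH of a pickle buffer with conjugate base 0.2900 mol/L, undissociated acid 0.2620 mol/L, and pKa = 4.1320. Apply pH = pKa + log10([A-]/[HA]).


ratio = [A-] / [HA] = 0.2900 / 0.2620 = 1.1069
log10(ratio) = 0.0440967
pH = pKa + log10(ratio) = 4.1320 + 0.0440967 = 4.1761


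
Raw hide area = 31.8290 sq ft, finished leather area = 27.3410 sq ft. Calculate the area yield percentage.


Formula: Yield = finished / raw * 100
Substituting: Yield = 27.3410 / 31.8290 * 100
Result: 85.8997 %


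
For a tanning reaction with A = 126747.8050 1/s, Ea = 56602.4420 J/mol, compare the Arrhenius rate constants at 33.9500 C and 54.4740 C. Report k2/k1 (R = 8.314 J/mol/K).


T1 = 33.9500 + 273.15 = 307.1000 K; T2 = 54.4740 + 273.15 = 327.6240 K
k1 = A * exp(-Ea/(R*T1)) = 126747.8050 * exp(-56602.4420/(8.314*307.1000)) = 2.9860e-05 1/s
k2 = A * exp(-Ea/(R*T2)) = 126747.8050 * exp(-56602.4420/(8.314*327.6240)) = 1.1973e-04 1/s
k2/k1 = 1.1973e-04 / 2.9860e-05 = 4.0099


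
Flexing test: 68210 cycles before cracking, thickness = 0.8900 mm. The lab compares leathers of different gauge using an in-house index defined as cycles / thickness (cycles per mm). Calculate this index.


Formula: Index = cycles / thickness
Substituting: Index = 68210 / 0.8900
Result: 76640.4494 cycles/mm


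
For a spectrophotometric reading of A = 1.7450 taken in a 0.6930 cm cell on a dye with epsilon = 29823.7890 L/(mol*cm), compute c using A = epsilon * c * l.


Formula: c = A / (epsilon * l)
Substituting: c = 1.7450 / (29823.7890 * 0.6930)
Result: 8.4431e-05 mol/L


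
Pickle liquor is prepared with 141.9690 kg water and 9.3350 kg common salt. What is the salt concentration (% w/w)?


Formula: Conc = salt / (water + salt) * 100
Substituting: Conc = 9.3350 / (141.9690 + 9.3350) * 100
Result: 6.1697 %


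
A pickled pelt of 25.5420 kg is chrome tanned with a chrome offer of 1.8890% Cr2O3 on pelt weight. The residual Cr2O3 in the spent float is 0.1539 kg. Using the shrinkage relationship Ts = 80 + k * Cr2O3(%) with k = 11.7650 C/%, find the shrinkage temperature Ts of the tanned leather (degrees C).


Offered = pelt * offer_pct / 100 = 25.5420 * 1.8890 / 100 = 0.4825 kg
Uptake = offered - residual = 0.4825 - 0.1539 = 0.3286 kg
Cr2O3% on pelt = uptake / pelt * 100 = 0.3286 / 25.5420 * 100 = 1.2865 %
Ts = 80 + k * Cr2O3% = 80 + 11.7650 * 1.2865 = 95.1352 C


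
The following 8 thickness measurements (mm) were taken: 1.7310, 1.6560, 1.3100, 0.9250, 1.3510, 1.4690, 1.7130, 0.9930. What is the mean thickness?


Formula: Average = sum / n
Substituting: Average = 11.1480 / 8
Result: 1.3935 mm


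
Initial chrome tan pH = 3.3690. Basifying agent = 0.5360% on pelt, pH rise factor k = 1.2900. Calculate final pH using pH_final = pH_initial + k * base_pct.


Formula: pH_final = pH_initial + k * base_pct
Substituting: pH_final = 3.3690 + 1.2900 * 0.5360
Result: 4.0604


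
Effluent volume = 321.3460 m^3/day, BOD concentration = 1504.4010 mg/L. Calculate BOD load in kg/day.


Formula: BOD_load = volume * conc / 1000
Substituting: BOD_load = 321.3460 * 1504.4010 / 1000
Result: 483.4332 kg/day


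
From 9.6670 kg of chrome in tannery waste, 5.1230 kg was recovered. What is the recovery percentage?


Formula: Recovery = recovered / input * 100
Substituting: Recovery = 5.1230 / 9.6670 * 100
Result: 52.9947 %


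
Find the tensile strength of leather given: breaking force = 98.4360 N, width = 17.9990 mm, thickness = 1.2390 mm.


Formula: TS = force / (width * thickness)
Substituting: TS = 98.4360 / (17.9990 * 1.2390)
Result: 4.4140 N/mm^2


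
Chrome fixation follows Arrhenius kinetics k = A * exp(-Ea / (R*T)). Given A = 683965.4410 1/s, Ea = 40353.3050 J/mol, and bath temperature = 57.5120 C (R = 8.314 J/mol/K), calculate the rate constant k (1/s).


T_K = T_C + 273.15 = 57.5120 + 273.15 = 330.6620 K
exponent = -Ea / (R * T_K) = -40353.3050 / (8.314 * 330.6620) = -14.6786
k = A * exp(exponent) = 683965.4410 * exp(-14.6786) = 0.2885 1/s


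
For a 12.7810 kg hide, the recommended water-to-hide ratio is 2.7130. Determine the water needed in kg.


Formula: Water = hide_weight * ratio
Substituting: Water = 12.7810 * 2.7130
Result: 34.6749 kg


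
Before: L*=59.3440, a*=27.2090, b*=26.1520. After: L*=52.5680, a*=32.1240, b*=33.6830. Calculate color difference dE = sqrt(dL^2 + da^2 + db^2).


dL = -6.7760, da = 4.9150, db = 7.5310
dE = sqrt((-6.7760)^2 + 4.9150^2 + 7.5310^2) = 11.2600


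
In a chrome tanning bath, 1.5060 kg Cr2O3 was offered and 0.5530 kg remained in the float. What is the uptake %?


Formula: Uptake = (offered - residual) / offered * 100
Substituting: Uptake = (1.5060 - 0.5530) / 1.5060 * 100
Result: 63.2802 %


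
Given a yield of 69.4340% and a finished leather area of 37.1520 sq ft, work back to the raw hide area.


Formula: raw = finished * 100 / yield
Substituting: raw = 37.1520 * 100 / 69.4340
Result: 53.5069 sq ft


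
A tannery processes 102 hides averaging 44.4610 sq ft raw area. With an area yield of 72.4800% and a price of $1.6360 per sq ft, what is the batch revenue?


Raw_total = N * avg_area = 102 * 44.4610 = 4535.0220 sq ft
Finished = Raw_total * yield / 100 = 4535.0220 * 72.4800 / 100 = 3286.9839 sq ft
Value = Finished * price = 3286.9839 * 1.6360 = 5377.5057 $


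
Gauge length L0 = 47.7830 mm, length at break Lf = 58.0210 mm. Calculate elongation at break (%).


Formula: Elongation = (Lf - L0) / L0 * 100
Substituting: Elongation = (58.0210 - 47.7830) / 47.7830 * 100
Result: 21.4260 %


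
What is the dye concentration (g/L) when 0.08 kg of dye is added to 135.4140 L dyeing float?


Formula: Conc = dye_mass(kg) / volume(L) * 1000
Substituting: Conc = 0.08 / 135.4140 * 1000
Result: 0.5908 g/L


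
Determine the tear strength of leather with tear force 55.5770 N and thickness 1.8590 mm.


Formula: Tear strength = force / thickness
Substituting: Tear strength = 55.5770 / 1.8590
Result: 29.8962 N/mm


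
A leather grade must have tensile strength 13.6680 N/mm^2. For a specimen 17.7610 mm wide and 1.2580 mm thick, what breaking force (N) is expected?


Formula: F = TS * w * t
Substituting: F = 13.6680 * 17.7610 * 1.2580
Result: 305.3887 N


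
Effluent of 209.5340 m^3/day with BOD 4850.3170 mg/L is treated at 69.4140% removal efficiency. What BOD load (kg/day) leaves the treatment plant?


Load_in = volume * conc / 1000 = 209.5340 * 4850.3170 / 1000 = 1016.3063 kg/day
Removed = Load_in * eff / 100 = 1016.3063 * 69.4140 / 100 = 705.4589 kg/day
Load_out = Load_in - Removed = 1016.3063 - 705.4589 = 310.8475 kg/day


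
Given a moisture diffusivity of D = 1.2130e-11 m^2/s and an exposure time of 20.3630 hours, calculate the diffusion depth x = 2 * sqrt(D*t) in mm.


t = 20.3630 hr * 3600 = 73306.8000 s
D * t = 1.2130e-11 * 73306.8000 = 8.8921e-07
x = 2 * sqrt(D*t) = 2 * sqrt(8.8921e-07) = 0.00188596 m = 1.8860 mm


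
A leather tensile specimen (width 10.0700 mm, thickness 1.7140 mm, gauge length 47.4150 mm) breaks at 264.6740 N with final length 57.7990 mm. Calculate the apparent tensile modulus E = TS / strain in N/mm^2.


TS = F / (w * t) = 264.6740 / (10.0700 * 1.7140) = 15.3345 N/mm^2
strain = (Lf - L0) / L0 = (57.7990 - 47.4150) / 47.4150 = 0.2190
E = TS / strain = 15.3345 / 0.2190 = 70.0200 N/mm^2


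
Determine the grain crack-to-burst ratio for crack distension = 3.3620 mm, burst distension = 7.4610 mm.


Formula: Ratio = crack / burst
Substituting: Ratio = 3.3620 / 7.4610
Result: 0.4506


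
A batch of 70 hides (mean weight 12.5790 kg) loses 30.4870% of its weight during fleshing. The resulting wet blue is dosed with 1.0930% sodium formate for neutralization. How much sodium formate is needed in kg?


Total_raw = N * avg_wt = 70 * 12.5790 = 880.5300 kg
Substrate = Total_raw * (1 - loss/100) = 880.5300 * (1 - 30.4870/100) = 612.0828 kg
Neutralizer = Substrate * pct / 100 = 612.0828 * 1.0930 / 100 = 6.6901 kg


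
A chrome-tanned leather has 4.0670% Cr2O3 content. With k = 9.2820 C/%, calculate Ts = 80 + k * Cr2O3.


Formula: Ts = 80 + k * Cr2O3
Substituting: Ts = 80 + 9.2820 * 4.0670
Result: 117.7499 C


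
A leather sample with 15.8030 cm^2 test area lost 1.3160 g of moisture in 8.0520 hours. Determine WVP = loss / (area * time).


Formula: WVP = loss / (area * time)
Substituting: WVP = 1.3160 / (15.8030 * 8.0520)
Result: 0.0103422 g/(cm^2*hr)


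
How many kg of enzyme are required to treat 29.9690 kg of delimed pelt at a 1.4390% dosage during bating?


Formula: Enzyme = substrate * pct / 100
Substituting: Enzyme = 29.9690 * 1.4390 / 100
Result: 0.4313 kg


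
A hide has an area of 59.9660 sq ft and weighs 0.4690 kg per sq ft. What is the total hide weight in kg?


Formula: Weight = area * weight_per_sqft
Substituting: Weight = 59.9660 * 0.4690
Result: 28.1241 kg


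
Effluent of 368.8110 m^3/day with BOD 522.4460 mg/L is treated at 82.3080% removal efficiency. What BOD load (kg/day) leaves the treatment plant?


Load_in = volume * conc / 1000 = 368.8110 * 522.4460 / 1000 = 192.6838 kg/day
Removed = Load_in * eff / 100 = 192.6838 * 82.3080 / 100 = 158.5942 kg/day
Load_out = Load_in - Removed = 192.6838 - 158.5942 = 34.0896 kg/day


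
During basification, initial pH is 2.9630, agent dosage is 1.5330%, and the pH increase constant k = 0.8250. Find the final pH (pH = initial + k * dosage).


Formula: pH_final = pH_initial + k * base_pct
Substituting: pH_final = 2.9630 + 0.8250 * 1.5330
Result: 4.2277


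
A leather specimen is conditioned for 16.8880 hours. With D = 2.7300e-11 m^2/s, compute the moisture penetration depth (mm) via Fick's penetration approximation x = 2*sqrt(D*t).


t = 16.8880 hr * 3600 = 60796.8000 s
D * t = 2.7300e-11 * 60796.8000 = 1.6598e-06
x = 2 * sqrt(D*t) = 2 * sqrt(1.6598e-06) = 0.00257663 m = 2.5766 mm


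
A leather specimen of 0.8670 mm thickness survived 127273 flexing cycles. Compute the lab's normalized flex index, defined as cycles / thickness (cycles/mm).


Formula: Index = cycles / thickness
Substituting: Index = 127273 / 0.8670
Result: 146797.0012 cycles/mm


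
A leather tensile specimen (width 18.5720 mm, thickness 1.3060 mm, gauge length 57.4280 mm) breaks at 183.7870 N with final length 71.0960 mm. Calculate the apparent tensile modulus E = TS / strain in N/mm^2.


TS = F / (w * t) = 183.7870 / (18.5720 * 1.3060) = 7.5773 N/mm^2
strain = (Lf - L0) / L0 = (71.0960 - 57.4280) / 57.4280 = 0.2380
E = TS / strain = 7.5773 / 0.2380 = 31.8370 N/mm^2


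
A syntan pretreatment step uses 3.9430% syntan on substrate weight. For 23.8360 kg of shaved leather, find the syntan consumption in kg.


Formula: Syntan = substrate * pct / 100
Substituting: Syntan = 23.8360 * 3.9430 / 100
Result: 0.9399 kg


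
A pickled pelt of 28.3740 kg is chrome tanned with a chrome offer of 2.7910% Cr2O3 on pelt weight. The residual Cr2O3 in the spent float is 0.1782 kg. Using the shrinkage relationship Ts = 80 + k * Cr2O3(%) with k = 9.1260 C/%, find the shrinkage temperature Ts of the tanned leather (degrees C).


Offered = pelt * offer_pct / 100 = 28.3740 * 2.7910 / 100 = 0.7919 kg
Uptake = offered - residual = 0.7919 - 0.1782 = 0.6137 kg
Cr2O3% on pelt = uptake / pelt * 100 = 0.6137 / 28.3740 * 100 = 2.1630 %
Ts = 80 + k * Cr2O3% = 80 + 9.1260 * 2.1630 = 99.7392 C


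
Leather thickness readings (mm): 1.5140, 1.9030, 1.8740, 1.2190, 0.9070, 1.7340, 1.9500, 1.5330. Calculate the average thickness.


Formula: Average = sum / n
Substituting: Average = 12.6340 / 8
Result: 1.5793 mm


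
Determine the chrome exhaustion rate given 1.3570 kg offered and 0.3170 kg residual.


Formula: Uptake = (offered - residual) / offered * 100
Substituting: Uptake = (1.3570 - 0.3170) / 1.3570 * 100
Result: 76.6396 %


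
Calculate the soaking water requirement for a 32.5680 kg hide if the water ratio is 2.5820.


Formula: Water = hide_weight * ratio
Substituting: Water = 32.5680 * 2.5820
Result: 84.0906 kg


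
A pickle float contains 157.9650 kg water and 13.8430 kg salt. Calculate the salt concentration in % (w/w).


Formula: Conc = salt / (water + salt) * 100
Substituting: Conc = 13.8430 / (157.9650 + 13.8430) * 100
Result: 8.0572 %


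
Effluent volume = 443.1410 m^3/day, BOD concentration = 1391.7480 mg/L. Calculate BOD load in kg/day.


Formula: BOD_load = volume * conc / 1000
Substituting: BOD_load = 443.1410 * 1391.7480 / 1000
Result: 616.7406 kg/day


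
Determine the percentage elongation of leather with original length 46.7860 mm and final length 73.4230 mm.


Formula: Elongation = (Lf - L0) / L0 * 100
Substituting: Elongation = (73.4230 - 46.7860) / 46.7860 * 100
Result: 56.9337 %


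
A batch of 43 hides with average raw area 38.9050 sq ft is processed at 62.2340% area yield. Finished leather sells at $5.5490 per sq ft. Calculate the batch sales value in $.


Raw_total = N * avg_area = 43 * 38.9050 = 1672.9150 sq ft
Finished = Raw_total * yield / 100 = 1672.9150 * 62.2340 / 100 = 1041.1219 sq ft
Value = Finished * price = 1041.1219 * 5.5490 = 5777.1855 $


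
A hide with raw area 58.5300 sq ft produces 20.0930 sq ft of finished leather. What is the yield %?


Formula: Yield = finished / raw * 100
Substituting: Yield = 20.0930 / 58.5300 * 100
Result: 34.3294 %


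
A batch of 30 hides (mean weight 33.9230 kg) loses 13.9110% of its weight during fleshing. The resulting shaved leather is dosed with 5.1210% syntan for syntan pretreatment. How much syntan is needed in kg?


Total_raw = N * avg_wt = 30 * 33.9230 = 1017.6900 kg
Substrate = Total_raw * (1 - loss/100) = 1017.6900 * (1 - 13.9110/100) = 876.1191 kg
Syntan = Substrate * pct / 100 = 876.1191 * 5.1210 / 100 = 44.8661 kg


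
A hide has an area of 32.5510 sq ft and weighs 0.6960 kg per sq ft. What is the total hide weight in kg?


Formula: Weight = area * weight_per_sqft
Substituting: Weight = 32.5510 * 0.6960
Result: 22.6555 kg


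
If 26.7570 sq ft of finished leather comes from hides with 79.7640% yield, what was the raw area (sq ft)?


Formula: raw = finished * 100 / yield
Substituting: raw = 26.7570 * 100 / 79.7640
Result: 33.5452 sq ft


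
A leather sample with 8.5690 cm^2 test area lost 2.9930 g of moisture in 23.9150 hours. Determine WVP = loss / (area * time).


Formula: WVP = loss / (area * time)
Substituting: WVP = 2.9930 / (8.5690 * 23.9150)
Result: 0.0146052 g/(cm^2*hr)


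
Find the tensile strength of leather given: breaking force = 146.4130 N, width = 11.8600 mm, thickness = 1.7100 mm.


Formula: TS = force / (width * thickness)
Substituting: TS = 146.4130 / (11.8600 * 1.7100)
Result: 7.2194 N/mm^2


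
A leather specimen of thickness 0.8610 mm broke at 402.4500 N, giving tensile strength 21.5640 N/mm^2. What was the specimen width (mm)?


Formula: w = F / (TS * t)
Substituting: w = 402.4500 / (21.5640 * 0.8610)
Result: 21.6760 mm


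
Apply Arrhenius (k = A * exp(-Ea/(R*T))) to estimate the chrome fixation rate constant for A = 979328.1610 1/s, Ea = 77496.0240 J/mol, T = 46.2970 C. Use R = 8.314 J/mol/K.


T_K = T_C + 273.15 = 46.2970 + 273.15 = 319.4470 K
exponent = -Ea / (R * T_K) = -77496.0240 / (8.314 * 319.4470) = -29.1790
k = A * exp(exponent) = 979328.1610 * exp(-29.1790) = 2.0828e-07 1/s


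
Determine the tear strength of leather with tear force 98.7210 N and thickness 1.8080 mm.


Formula: Tear strength = force / thickness
Substituting: Tear strength = 98.7210 / 1.8080
Result: 54.6023 N/mm


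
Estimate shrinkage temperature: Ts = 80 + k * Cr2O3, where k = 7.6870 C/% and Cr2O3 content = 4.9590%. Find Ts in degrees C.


Formula: Ts = 80 + k * Cr2O3
Substituting: Ts = 80 + 7.6870 * 4.9590
Result: 118.1198 C


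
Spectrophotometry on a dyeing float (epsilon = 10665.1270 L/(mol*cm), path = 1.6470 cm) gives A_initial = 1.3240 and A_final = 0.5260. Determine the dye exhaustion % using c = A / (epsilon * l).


c_initial = A_i / (epsilon * l) = 1.3240 / (10665.1270 * 1.6470) = 7.5375e-05 mol/L
c_final = A_f / (epsilon * l) = 0.5260 / (10665.1270 * 1.6470) = 2.9945e-05 mol/L
Exhaustion = (c_initial - c_final) / c_initial * 100 = (7.5375e-05 - 2.9945e-05) / 7.5375e-05 * 100 = 60.2719 %


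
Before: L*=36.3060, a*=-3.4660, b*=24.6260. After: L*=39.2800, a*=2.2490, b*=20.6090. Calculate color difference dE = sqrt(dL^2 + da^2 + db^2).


dL = 2.9740, da = 5.7150, db = -4.0170
dE = sqrt(2.9740^2 + 5.7150^2 + (-4.0170)^2) = 7.5922


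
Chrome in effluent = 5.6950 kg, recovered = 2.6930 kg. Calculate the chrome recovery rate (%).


Formula: Recovery = recovered / input * 100
Substituting: Recovery = 2.6930 / 5.6950 * 100
Result: 47.2871 %


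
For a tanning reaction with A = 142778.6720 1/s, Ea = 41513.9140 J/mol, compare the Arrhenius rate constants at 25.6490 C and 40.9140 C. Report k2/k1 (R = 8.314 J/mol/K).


T1 = 25.6490 + 273.15 = 298.7990 K; T2 = 40.9140 + 273.15 = 314.0640 K
k1 = A * exp(-Ea/(R*T1)) = 142778.6720 * exp(-41513.9140/(8.314*298.7990)) = 0.00789103 1/s
k2 = A * exp(-Ea/(R*T2)) = 142778.6720 * exp(-41513.9140/(8.314*314.0640)) = 0.017778 1/s
k2/k1 = 0.017778 / 0.00789103 = 2.2529


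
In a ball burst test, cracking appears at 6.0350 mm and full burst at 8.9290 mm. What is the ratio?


Formula: Ratio = crack / burst
Substituting: Ratio = 6.0350 / 8.9290
Result: 0.6759


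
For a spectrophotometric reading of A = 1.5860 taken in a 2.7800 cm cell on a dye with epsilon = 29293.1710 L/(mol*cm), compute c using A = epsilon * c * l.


Formula: c = A / (epsilon * l)
Substituting: c = 1.5860 / (29293.1710 * 2.7800)
Result: 1.9476e-05 mol/L


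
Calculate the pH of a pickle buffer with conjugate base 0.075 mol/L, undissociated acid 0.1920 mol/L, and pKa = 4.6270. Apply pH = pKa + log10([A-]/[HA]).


ratio = [A-] / [HA] = 0.075 / 0.1920 = 0.3906
log10(ratio) = -0.4082
pH = pKa + log10(ratio) = 4.6270 - 0.4082 = 4.2188


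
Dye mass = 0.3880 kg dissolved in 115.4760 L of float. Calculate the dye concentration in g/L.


Formula: Conc = dye_mass(kg) / volume(L) * 1000
Substituting: Conc = 0.3880 / 115.4760 * 1000
Result: 3.3600 g/L


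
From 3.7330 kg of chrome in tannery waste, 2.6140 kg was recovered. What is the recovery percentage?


Formula: Recovery = recovered / input * 100
Substituting: Recovery = 2.6140 / 3.7330 * 100
Result: 70.0241 %


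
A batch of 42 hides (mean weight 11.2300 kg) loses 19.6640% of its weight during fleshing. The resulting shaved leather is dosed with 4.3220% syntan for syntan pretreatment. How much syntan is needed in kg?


Total_raw = N * avg_wt = 42 * 11.2300 = 471.6600 kg
Substrate = Total_raw * (1 - loss/100) = 471.6600 * (1 - 19.6640/100) = 378.9128 kg
Syntan = Substrate * pct / 100 = 378.9128 * 4.3220 / 100 = 16.3766 kg


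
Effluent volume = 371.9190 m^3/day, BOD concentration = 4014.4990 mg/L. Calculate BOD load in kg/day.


Formula: BOD_load = volume * conc / 1000
Substituting: BOD_load = 371.9190 * 4014.4990 / 1000
Result: 1493.0685 kg/day


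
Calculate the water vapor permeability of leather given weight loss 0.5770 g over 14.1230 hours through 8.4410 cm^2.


Formula: WVP = loss / (area * time)
Substituting: WVP = 0.5770 / (8.4410 * 14.1230)
Result: 0.00484011 g/(cm^2*hr)


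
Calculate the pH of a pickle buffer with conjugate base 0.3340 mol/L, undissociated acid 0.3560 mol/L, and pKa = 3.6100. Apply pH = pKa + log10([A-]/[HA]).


ratio = [A-] / [HA] = 0.3340 / 0.3560 = 0.9382
log10(ratio) = -0.0277035
pH = pKa + log10(ratio) = 3.6100 - 0.0277035 = 3.5823


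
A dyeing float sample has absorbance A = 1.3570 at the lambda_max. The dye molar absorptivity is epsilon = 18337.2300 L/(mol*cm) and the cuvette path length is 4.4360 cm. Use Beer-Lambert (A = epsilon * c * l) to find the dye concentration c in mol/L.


Formula: c = A / (epsilon * l)
Substituting: c = 1.3570 / (18337.2300 * 4.4360)
Result: 1.6682e-05 mol/L


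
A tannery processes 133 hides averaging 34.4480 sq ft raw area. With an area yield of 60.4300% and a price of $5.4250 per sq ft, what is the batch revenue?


Raw_total = N * avg_area = 133 * 34.4480 = 4581.5840 sq ft
Finished = Raw_total * yield / 100 = 4581.5840 * 60.4300 / 100 = 2768.6512 sq ft
Value = Finished * price = 2768.6512 * 5.4250 = 15019.9328 $


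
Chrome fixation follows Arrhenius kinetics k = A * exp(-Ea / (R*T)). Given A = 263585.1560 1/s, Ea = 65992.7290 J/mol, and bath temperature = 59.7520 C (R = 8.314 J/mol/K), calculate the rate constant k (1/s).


T_K = T_C + 273.15 = 59.7520 + 273.15 = 332.9020 K
exponent = -Ea / (R * T_K) = -65992.7290 / (8.314 * 332.9020) = -23.8435
k = A * exp(exponent) = 263585.1560 * exp(-23.8435) = 1.1637e-05 1/s


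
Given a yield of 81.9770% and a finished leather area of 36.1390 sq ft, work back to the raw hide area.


Formula: raw = finished * 100 / yield
Substituting: raw = 36.1390 * 100 / 81.9770
Result: 44.0843 sq ft


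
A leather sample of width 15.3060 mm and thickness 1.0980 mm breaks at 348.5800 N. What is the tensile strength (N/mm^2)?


Formula: TS = force / (width * thickness)
Substituting: TS = 348.5800 / (15.3060 * 1.0980)
Result: 20.7414 N/mm^2


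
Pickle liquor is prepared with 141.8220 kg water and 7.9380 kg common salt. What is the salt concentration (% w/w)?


Formula: Conc = salt / (water + salt) * 100
Substituting: Conc = 7.9380 / (141.8220 + 7.9380) * 100
Result: 5.3005 %


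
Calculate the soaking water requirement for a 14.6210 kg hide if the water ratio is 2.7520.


Formula: Water = hide_weight * ratio
Substituting: Water = 14.6210 * 2.7520
Result: 40.2370 kg


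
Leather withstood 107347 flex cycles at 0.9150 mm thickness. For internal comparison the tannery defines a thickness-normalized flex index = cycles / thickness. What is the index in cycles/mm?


Formula: Index = cycles / thickness
Substituting: Index = 107347 / 0.9150
Result: 117319.1257 cycles/mm


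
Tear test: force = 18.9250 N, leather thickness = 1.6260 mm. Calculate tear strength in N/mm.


Formula: Tear strength = force / thickness
Substituting: Tear strength = 18.9250 / 1.6260
Result: 11.6390 N/mm


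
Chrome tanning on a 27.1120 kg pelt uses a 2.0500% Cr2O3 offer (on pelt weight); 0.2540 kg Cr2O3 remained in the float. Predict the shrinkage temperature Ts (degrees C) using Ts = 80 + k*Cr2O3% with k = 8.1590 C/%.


Offered = pelt * offer_pct / 100 = 27.1120 * 2.0500 / 100 = 0.5558 kg
Uptake = offered - residual = 0.5558 - 0.2540 = 0.3018 kg
Cr2O3% on pelt = uptake / pelt * 100 = 0.3018 / 27.1120 * 100 = 1.1131 %
Ts = 80 + k * Cr2O3% = 80 + 8.1590 * 1.1131 = 89.0822 C


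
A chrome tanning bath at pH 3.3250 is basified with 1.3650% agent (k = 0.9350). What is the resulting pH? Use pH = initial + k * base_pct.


Formula: pH_final = pH_initial + k * base_pct
Substituting: pH_final = 3.3250 + 0.9350 * 1.3650
Result: 4.6013


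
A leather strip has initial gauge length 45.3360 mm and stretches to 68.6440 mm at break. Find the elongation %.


Formula: Elongation = (Lf - L0) / L0 * 100
Substituting: Elongation = (68.6440 - 45.3360) / 45.3360 * 100
Result: 51.4117 %


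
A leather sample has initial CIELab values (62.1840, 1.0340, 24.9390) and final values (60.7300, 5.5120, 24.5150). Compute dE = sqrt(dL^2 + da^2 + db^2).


dL = -1.4540, da = 4.4780, db = -0.4240
dE = sqrt((-1.4540)^2 + 4.4780^2 + (-0.4240)^2) = 4.7272


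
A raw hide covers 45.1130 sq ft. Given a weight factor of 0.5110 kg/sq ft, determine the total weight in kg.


Formula: Weight = area * weight_per_sqft
Substituting: Weight = 45.1130 * 0.5110
Result: 23.0527 kg


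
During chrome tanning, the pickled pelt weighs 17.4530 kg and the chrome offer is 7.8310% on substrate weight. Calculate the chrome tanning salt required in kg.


Formula: Chrome = substrate * pct / 100
Substituting: Chrome = 17.4530 * 7.8310 / 100
Result: 1.3667 kg


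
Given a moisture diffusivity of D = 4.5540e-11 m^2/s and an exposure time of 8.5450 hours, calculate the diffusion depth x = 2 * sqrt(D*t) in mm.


t = 8.5450 hr * 3600 = 30762.0000 s
D * t = 4.5540e-11 * 30762.0000 = 1.4009e-06
x = 2 * sqrt(D*t) = 2 * sqrt(1.4009e-06) = 0.00236719 m = 2.3672 mm


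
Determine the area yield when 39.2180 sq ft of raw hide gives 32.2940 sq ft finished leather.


Formula: Yield = finished / raw * 100
Substituting: Yield = 32.2940 / 39.2180 * 100
Result: 82.3448 %


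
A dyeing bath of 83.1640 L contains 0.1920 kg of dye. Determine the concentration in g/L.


Formula: Conc = dye_mass(kg) / volume(L) * 1000
Substituting: Conc = 0.1920 / 83.1640 * 1000
Result: 2.3087 g/L


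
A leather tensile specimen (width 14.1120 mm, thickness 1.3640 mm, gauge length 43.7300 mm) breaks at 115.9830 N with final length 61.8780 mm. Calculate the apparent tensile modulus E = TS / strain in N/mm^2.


TS = F / (w * t) = 115.9830 / (14.1120 * 1.3640) = 6.0255 N/mm^2
strain = (Lf - L0) / L0 = (61.8780 - 43.7300) / 43.7300 = 0.4150
E = TS / strain = 6.0255 / 0.4150 = 14.5192 N/mm^2


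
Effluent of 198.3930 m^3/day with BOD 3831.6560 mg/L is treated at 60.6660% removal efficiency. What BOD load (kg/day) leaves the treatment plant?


Load_in = volume * conc / 1000 = 198.3930 * 3831.6560 / 1000 = 760.1737 kg/day
Removed = Load_in * eff / 100 = 760.1737 * 60.6660 / 100 = 461.1670 kg/day
Load_out = Load_in - Removed = 760.1737 - 461.1670 = 299.0067 kg/day


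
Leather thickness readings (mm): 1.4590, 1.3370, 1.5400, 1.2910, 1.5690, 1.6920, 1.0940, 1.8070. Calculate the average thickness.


Formula: Average = sum / n
Substituting: Average = 11.7890 / 8
Result: 1.4736 mm


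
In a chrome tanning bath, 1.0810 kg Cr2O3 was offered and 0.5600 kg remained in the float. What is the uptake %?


Formula: Uptake = (offered - residual) / offered * 100
Substituting: Uptake = (1.0810 - 0.5600) / 1.0810 * 100
Result: 48.1961 %


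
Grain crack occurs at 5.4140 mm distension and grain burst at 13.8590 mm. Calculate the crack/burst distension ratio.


Formula: Ratio = crack / burst
Substituting: Ratio = 5.4140 / 13.8590
Result: 0.3906


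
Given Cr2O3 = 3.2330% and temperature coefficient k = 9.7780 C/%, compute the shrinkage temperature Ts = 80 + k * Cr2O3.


Formula: Ts = 80 + k * Cr2O3
Substituting: Ts = 80 + 9.7780 * 3.2330
Result: 111.6123 C


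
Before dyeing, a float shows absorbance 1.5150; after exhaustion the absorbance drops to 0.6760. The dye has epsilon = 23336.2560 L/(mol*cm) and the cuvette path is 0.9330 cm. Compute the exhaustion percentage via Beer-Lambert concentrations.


c_initial = A_i / (epsilon * l) = 1.5150 / (23336.2560 * 0.9330) = 6.9582e-05 mol/L
c_final = A_f / (epsilon * l) = 0.6760 / (23336.2560 * 0.9330) = 3.1048e-05 mol/L
Exhaustion = (c_initial - c_final) / c_initial * 100 = (6.9582e-05 - 3.1048e-05) / 6.9582e-05 * 100 = 55.3795 %


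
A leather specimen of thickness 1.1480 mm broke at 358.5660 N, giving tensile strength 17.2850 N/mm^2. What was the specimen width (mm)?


Formula: w = F / (TS * t)
Substituting: w = 358.5660 / (17.2850 * 1.1480)
Result: 18.0700 mm


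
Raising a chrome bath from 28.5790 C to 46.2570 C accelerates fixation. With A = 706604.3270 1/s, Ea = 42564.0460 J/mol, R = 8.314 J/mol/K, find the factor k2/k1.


T1 = 28.5790 + 273.15 = 301.7290 K; T2 = 46.2570 + 273.15 = 319.4070 K
k1 = A * exp(-Ea/(R*T1)) = 706604.3270 * exp(-42564.0460/(8.314*301.7290)) = 0.0302217 1/s
k2 = A * exp(-Ea/(R*T2)) = 706604.3270 * exp(-42564.0460/(8.314*319.4070)) = 0.0772962 1/s
k2/k1 = 0.0772962 / 0.0302217 = 2.5576


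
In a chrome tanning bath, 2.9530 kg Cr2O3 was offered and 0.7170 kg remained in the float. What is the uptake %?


Formula: Uptake = (offered - residual) / offered * 100
Substituting: Uptake = (2.9530 - 0.7170) / 2.9530 * 100
Result: 75.7196 %


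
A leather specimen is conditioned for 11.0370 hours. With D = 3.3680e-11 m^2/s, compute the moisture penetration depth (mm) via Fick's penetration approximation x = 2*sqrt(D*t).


t = 11.0370 hr * 3600 = 39733.2000 s
D * t = 3.3680e-11 * 39733.2000 = 1.3382e-06
x = 2 * sqrt(D*t) = 2 * sqrt(1.3382e-06) = 0.00231362 m = 2.3136 mm


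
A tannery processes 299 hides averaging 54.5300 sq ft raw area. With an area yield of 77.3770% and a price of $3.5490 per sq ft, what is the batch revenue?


Raw_total = N * avg_area = 299 * 54.5300 = 16304.4700 sq ft
Finished = Raw_total * yield / 100 = 16304.4700 * 77.3770 / 100 = 12615.9098 sq ft
Value = Finished * price = 12615.9098 * 3.5490 = 44773.8637 $
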